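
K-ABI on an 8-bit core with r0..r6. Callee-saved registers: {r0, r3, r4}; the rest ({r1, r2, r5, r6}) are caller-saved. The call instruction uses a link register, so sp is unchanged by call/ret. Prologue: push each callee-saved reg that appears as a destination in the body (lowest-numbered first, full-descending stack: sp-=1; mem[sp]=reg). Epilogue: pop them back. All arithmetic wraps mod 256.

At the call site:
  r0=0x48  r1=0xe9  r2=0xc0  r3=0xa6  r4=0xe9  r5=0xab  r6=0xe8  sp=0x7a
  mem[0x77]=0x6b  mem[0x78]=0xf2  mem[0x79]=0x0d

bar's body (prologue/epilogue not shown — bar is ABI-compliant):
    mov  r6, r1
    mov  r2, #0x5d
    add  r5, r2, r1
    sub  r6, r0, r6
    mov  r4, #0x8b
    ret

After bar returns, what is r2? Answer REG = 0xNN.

prologue: push r4 → mem[0x79]=0xe9, sp=0x79
body[0] mov  r6, r1 → r6=0xe9
body[1] mov  r2, #0x5d → r2=0x5d
body[2] add  r5, r2, r1 → r5=0x46
body[3] sub  r6, r0, r6 → r6=0x5f
body[4] mov  r4, #0x8b → r4=0x8b
epilogue: pop r4=0xe9, sp=0x7a
r2 is caller-saved → body value

REG = 0x5d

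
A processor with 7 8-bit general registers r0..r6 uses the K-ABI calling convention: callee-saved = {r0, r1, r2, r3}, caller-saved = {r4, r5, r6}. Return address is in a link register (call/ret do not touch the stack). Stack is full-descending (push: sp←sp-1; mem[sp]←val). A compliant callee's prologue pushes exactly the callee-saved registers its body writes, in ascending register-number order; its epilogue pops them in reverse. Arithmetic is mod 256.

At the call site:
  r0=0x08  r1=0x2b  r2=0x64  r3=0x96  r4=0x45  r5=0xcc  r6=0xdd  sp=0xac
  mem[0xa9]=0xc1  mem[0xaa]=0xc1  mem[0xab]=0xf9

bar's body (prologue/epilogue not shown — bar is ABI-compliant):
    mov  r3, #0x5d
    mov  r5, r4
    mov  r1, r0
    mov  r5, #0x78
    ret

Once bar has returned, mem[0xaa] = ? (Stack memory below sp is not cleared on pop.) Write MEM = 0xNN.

prologue: push r1 → mem[0xab]=0x2b, sp=0xab
prologue: push r3 → mem[0xaa]=0x96, sp=0xaa
body[0] mov  r3, #0x5d → r3=0x5d
body[1] mov  r5, r4 → r5=0x45
body[2] mov  r1, r0 → r1=0x08
body[3] mov  r5, #0x78 → r5=0x78
epilogue: pop r3=0x96, sp=0xab
epilogue: pop r1=0x2b, sp=0xac
prologue pushed ['r1', 'r3'] at ['0xab', '0xaa']

MEM = 0x96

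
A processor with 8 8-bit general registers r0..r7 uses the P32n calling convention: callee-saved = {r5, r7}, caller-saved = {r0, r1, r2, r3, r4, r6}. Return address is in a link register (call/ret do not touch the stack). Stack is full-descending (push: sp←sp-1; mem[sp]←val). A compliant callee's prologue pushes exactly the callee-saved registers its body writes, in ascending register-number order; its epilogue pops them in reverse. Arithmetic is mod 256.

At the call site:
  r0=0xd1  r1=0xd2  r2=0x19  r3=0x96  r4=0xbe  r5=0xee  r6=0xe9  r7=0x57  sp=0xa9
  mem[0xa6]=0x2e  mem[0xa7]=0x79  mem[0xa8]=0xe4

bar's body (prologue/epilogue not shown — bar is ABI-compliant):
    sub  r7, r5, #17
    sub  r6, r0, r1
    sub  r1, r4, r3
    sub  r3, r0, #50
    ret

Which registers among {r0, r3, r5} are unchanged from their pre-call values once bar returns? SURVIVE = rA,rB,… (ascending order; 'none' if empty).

prologue: push r7 -> mem[0xa8]=0x57, sp=0xa8
body[0] sub  r7, r5, #17 -> r7=0xdd
body[1] sub  r6, r0, r1 -> r6=0xff
body[2] sub  r1, r4, r3 -> r1=0x28
body[3] sub  r3, r0, #50 -> r3=0x9f
epilogue: pop r7=0x57, sp=0xa9
r0: caller-saved, written=False
r3: caller-saved, written=True
r5: callee-saved, written=False

SURVIVE = r0,r5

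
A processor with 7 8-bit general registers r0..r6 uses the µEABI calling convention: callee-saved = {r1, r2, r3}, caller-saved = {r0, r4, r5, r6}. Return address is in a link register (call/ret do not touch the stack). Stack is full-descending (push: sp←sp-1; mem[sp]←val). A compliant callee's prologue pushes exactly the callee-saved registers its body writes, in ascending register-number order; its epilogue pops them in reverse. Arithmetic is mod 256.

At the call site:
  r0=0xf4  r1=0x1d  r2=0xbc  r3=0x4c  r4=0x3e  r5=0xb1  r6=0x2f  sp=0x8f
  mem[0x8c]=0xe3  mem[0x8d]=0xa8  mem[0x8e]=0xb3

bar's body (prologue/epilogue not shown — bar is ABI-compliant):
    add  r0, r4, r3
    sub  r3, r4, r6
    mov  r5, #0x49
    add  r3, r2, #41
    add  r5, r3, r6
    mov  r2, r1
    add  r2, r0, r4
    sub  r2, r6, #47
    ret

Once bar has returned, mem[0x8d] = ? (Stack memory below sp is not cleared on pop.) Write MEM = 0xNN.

MEM = 0x4c

prologue: push r2 → mem[0x8e]=0xbc, sp=0x8e
prologue: push r3 → mem[0x8d]=0x4c, sp=0x8d
body[0] add  r0, r4, r3 → r0=0x8a
body[1] sub  r3, r4, r6 → r3=0x0f
body[2] mov  r5, #0x49 → r5=0x49
body[3] add  r3, r2, #41 → r3=0xe5
body[4] add  r5, r3, r6 → r5=0x14
body[5] mov  r2, r1 → r2=0x1d
body[6] add  r2, r0, r4 → r2=0xc8
body[7] sub  r2, r6, #47 → r2=0x00
epilogue: pop r3=0x4c, sp=0x8e
epilogue: pop r2=0xbc, sp=0x8f
prologue pushed ['r2', 'r3'] at ['0x8e', '0x8d']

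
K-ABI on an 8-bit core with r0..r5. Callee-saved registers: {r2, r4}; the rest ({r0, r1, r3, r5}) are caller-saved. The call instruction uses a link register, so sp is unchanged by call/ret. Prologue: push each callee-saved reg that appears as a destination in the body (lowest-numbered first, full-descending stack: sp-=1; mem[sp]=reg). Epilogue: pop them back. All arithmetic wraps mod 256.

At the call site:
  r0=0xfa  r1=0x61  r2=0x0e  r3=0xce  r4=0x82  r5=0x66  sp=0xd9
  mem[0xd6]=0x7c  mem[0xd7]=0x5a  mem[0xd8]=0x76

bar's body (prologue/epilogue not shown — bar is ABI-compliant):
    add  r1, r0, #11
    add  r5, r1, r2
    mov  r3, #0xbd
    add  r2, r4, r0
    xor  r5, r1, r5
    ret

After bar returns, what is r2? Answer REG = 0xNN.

REG = 0x0e

prologue: push r2 -> mem[0xd8]=0x0e, sp=0xd8
body[0] add  r1, r0, #11 -> r1=0x05
body[1] add  r5, r1, r2 -> r5=0x13
body[2] mov  r3, #0xbd -> r3=0xbd
body[3] add  r2, r4, r0 -> r2=0x7c
body[4] xor  r5, r1, r5 -> r5=0x16
epilogue: pop r2=0x0e, sp=0xd9
r2 is callee-saved -> restored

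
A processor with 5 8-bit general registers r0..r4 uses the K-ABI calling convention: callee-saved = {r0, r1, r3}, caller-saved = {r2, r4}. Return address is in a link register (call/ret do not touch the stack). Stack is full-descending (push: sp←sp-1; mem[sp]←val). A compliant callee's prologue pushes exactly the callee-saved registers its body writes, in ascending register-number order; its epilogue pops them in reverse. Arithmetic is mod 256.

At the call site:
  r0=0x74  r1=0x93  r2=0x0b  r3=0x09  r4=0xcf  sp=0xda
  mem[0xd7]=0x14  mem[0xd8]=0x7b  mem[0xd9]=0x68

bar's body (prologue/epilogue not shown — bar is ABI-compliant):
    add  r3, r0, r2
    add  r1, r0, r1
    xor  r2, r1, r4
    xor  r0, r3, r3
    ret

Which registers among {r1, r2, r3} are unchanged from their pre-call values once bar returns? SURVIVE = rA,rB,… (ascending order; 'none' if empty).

prologue: push r0 → mem[0xd9]=0x74, sp=0xd9
prologue: push r1 → mem[0xd8]=0x93, sp=0xd8
prologue: push r3 → mem[0xd7]=0x09, sp=0xd7
body[0] add  r3, r0, r2 → r3=0x7f
body[1] add  r1, r0, r1 → r1=0x07
body[2] xor  r2, r1, r4 → r2=0xc8
body[3] xor  r0, r3, r3 → r0=0x00
epilogue: pop r3=0x09, sp=0xd8
epilogue: pop r1=0x93, sp=0xd9
epilogue: pop r0=0x74, sp=0xda
r1: callee-saved, written=True
r2: caller-saved, written=True
r3: callee-saved, written=True

SURVIVE = r1,r3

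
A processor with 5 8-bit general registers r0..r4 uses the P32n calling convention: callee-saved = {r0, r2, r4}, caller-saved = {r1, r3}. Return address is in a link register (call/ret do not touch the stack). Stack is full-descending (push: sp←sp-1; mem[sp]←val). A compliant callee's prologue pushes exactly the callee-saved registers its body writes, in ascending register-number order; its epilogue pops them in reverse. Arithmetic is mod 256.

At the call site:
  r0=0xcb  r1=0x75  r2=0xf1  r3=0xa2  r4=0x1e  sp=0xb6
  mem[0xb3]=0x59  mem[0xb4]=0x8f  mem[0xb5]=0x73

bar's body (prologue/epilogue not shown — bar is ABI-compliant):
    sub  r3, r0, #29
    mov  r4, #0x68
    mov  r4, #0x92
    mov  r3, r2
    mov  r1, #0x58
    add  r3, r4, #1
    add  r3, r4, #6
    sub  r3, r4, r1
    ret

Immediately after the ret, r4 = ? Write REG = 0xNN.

prologue: push r4 → mem[0xb5]=0x1e, sp=0xb5
body[0] sub  r3, r0, #29 → r3=0xae
body[1] mov  r4, #0x68 → r4=0x68
body[2] mov  r4, #0x92 → r4=0x92
body[3] mov  r3, r2 → r3=0xf1
body[4] mov  r1, #0x58 → r1=0x58
body[5] add  r3, r4, #1 → r3=0x93
body[6] add  r3, r4, #6 → r3=0x98
body[7] sub  r3, r4, r1 → r3=0x3a
epilogue: pop r4=0x1e, sp=0xb6
r4 is callee-saved → restored

REG = 0x1e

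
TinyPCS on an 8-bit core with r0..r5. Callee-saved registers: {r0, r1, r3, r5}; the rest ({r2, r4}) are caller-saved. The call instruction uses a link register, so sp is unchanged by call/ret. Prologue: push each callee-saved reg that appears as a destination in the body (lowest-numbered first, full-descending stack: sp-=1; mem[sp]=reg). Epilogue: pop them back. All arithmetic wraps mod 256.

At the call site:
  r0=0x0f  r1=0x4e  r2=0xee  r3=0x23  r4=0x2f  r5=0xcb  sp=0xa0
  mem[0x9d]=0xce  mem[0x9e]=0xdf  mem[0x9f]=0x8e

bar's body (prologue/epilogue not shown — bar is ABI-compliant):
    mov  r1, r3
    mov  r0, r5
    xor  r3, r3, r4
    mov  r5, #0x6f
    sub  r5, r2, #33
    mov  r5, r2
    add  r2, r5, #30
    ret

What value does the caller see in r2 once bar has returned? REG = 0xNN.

prologue: push r0 -> mem[0x9f]=0x0f, sp=0x9f
prologue: push r1 -> mem[0x9e]=0x4e, sp=0x9e
prologue: push r3 -> mem[0x9d]=0x23, sp=0x9d
prologue: push r5 -> mem[0x9c]=0xcb, sp=0x9c
body[0] mov  r1, r3 -> r1=0x23
body[1] mov  r0, r5 -> r0=0xcb
body[2] xor  r3, r3, r4 -> r3=0x0c
body[3] mov  r5, #0x6f -> r5=0x6f
body[4] sub  r5, r2, #33 -> r5=0xcd
body[5] mov  r5, r2 -> r5=0xee
body[6] add  r2, r5, #30 -> r2=0x0c
epilogue: pop r5=0xcb, sp=0x9d
epilogue: pop r3=0x23, sp=0x9e
epilogue: pop r1=0x4e, sp=0x9f
epilogue: pop r0=0x0f, sp=0xa0
r2 is caller-saved -> body value

REG = 0x0c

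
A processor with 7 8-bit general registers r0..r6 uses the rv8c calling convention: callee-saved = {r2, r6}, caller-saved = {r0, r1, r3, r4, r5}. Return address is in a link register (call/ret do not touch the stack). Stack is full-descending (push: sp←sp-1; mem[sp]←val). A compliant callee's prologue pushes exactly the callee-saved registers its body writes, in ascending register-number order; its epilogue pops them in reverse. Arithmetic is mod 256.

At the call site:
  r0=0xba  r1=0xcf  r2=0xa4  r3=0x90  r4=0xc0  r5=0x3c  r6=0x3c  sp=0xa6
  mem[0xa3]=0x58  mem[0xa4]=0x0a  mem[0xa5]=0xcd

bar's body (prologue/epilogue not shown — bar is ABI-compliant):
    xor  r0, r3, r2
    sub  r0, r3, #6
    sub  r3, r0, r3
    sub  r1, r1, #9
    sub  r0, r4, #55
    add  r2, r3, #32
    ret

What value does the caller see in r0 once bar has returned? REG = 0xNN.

REG = 0x89

prologue: push r2 → mem[0xa5]=0xa4, sp=0xa5
body[0] xor  r0, r3, r2 → r0=0x34
body[1] sub  r0, r3, #6 → r0=0x8a
body[2] sub  r3, r0, r3 → r3=0xfa
body[3] sub  r1, r1, #9 → r1=0xc6
body[4] sub  r0, r4, #55 → r0=0x89
body[5] add  r2, r3, #32 → r2=0x1a
epilogue: pop r2=0xa4, sp=0xa6
r0 is caller-saved → body value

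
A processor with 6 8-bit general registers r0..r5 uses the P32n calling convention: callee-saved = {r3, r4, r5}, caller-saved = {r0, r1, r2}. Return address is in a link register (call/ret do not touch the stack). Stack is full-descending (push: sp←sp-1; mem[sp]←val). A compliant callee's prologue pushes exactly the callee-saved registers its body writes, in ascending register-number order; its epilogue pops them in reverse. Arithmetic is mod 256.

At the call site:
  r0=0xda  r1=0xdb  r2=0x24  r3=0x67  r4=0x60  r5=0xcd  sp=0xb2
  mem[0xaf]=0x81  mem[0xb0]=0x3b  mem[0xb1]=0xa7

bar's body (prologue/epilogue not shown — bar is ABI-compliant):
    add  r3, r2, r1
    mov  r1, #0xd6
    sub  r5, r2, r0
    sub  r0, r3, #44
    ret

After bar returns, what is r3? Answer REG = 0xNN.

REG = 0x67

prologue: push r3 → mem[0xb1]=0x67, sp=0xb1
prologue: push r5 → mem[0xb0]=0xcd, sp=0xb0
body[0] add  r3, r2, r1 → r3=0xff
body[1] mov  r1, #0xd6 → r1=0xd6
body[2] sub  r5, r2, r0 → r5=0x4a
body[3] sub  r0, r3, #44 → r0=0xd3
epilogue: pop r5=0xcd, sp=0xb1
epilogue: pop r3=0x67, sp=0xb2
r3 is callee-saved → restored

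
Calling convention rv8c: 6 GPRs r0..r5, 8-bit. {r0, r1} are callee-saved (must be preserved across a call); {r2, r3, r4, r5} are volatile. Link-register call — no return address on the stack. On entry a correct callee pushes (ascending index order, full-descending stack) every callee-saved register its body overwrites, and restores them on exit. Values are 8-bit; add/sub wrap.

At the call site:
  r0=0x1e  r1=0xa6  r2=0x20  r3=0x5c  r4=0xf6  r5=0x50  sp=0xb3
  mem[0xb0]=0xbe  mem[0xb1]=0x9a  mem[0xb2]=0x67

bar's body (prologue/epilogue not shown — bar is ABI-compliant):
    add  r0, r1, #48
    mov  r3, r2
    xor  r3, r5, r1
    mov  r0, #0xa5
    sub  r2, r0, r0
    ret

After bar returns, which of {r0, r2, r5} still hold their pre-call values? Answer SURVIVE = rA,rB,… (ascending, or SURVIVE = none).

SURVIVE = r0,r5

prologue: push r0 -> mem[0xb2]=0x1e, sp=0xb2
body[0] add  r0, r1, #48 -> r0=0xd6
body[1] mov  r3, r2 -> r3=0x20
body[2] xor  r3, r5, r1 -> r3=0xf6
body[3] mov  r0, #0xa5 -> r0=0xa5
body[4] sub  r2, r0, r0 -> r2=0x00
epilogue: pop r0=0x1e, sp=0xb3
r0: callee-saved, written=True
r2: caller-saved, written=True
r5: caller-saved, written=False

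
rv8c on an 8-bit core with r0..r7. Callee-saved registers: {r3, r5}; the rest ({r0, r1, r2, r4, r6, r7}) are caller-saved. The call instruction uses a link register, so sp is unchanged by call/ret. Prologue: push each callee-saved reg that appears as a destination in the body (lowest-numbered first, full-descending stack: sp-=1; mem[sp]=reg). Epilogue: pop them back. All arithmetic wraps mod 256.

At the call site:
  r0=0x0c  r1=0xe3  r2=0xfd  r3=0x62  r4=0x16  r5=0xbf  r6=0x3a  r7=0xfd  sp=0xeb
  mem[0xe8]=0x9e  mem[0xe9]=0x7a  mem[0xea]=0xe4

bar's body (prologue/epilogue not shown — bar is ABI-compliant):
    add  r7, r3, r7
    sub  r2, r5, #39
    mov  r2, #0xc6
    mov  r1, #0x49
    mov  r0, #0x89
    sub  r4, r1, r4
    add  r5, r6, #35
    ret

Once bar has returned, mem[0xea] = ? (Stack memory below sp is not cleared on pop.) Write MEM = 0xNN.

prologue: push r5 -> mem[0xea]=0xbf, sp=0xea
body[0] add  r7, r3, r7 -> r7=0x5f
body[1] sub  r2, r5, #39 -> r2=0x98
body[2] mov  r2, #0xc6 -> r2=0xc6
body[3] mov  r1, #0x49 -> r1=0x49
body[4] mov  r0, #0x89 -> r0=0x89
body[5] sub  r4, r1, r4 -> r4=0x33
body[6] add  r5, r6, #35 -> r5=0x5d
epilogue: pop r5=0xbf, sp=0xeb
prologue pushed ['r5'] at ['0xea']

MEM = 0xbf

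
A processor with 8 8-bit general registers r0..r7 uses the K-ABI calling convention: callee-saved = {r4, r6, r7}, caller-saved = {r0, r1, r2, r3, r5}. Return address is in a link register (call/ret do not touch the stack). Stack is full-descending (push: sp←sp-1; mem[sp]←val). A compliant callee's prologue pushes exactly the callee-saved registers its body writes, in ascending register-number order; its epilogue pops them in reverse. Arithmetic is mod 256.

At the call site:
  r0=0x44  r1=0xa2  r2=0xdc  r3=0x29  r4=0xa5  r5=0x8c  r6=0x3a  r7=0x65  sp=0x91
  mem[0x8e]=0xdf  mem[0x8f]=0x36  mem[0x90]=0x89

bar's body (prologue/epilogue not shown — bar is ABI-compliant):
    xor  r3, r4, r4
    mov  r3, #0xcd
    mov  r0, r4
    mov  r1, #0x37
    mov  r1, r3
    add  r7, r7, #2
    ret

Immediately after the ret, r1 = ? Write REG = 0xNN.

prologue: push r7 -> mem[0x90]=0x65, sp=0x90
body[0] xor  r3, r4, r4 -> r3=0x00
body[1] mov  r3, #0xcd -> r3=0xcd
body[2] mov  r0, r4 -> r0=0xa5
body[3] mov  r1, #0x37 -> r1=0x37
body[4] mov  r1, r3 -> r1=0xcd
body[5] add  r7, r7, #2 -> r7=0x67
epilogue: pop r7=0x65, sp=0x91
r1 is caller-saved -> body value

REG = 0xcd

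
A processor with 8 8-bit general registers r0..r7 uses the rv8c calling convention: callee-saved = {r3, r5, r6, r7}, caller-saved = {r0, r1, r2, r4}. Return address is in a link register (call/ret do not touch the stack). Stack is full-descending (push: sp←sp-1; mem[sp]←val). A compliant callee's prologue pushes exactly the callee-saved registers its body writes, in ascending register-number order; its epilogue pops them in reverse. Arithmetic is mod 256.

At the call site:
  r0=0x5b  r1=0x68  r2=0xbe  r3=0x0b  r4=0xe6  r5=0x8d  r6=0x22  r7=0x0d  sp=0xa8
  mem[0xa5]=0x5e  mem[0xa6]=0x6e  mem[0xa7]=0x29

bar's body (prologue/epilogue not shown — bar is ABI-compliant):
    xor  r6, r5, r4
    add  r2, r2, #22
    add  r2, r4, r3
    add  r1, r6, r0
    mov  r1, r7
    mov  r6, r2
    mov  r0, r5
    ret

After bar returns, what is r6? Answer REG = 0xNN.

REG = 0x22

prologue: push r6 → mem[0xa7]=0x22, sp=0xa7
body[0] xor  r6, r5, r4 → r6=0x6b
body[1] add  r2, r2, #22 → r2=0xd4
body[2] add  r2, r4, r3 → r2=0xf1
body[3] add  r1, r6, r0 → r1=0xc6
body[4] mov  r1, r7 → r1=0x0d
body[5] mov  r6, r2 → r6=0xf1
body[6] mov  r0, r5 → r0=0x8d
epilogue: pop r6=0x22, sp=0xa8
r6 is callee-saved → restored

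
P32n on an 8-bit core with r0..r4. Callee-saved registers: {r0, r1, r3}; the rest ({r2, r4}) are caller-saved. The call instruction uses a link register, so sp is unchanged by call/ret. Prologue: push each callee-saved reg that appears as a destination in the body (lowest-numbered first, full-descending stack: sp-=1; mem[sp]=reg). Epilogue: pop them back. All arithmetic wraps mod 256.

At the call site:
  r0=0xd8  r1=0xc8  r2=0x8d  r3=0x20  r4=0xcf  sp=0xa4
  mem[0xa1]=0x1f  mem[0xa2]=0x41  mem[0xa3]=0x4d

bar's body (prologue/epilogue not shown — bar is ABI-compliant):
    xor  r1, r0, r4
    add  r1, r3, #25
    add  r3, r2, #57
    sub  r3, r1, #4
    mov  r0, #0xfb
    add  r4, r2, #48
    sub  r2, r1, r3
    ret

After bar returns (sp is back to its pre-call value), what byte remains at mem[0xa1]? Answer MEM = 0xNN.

MEM = 0x20

prologue: push r0 -> mem[0xa3]=0xd8, sp=0xa3
prologue: push r1 -> mem[0xa2]=0xc8, sp=0xa2
prologue: push r3 -> mem[0xa1]=0x20, sp=0xa1
body[0] xor  r1, r0, r4 -> r1=0x17
body[1] add  r1, r3, #25 -> r1=0x39
body[2] add  r3, r2, #57 -> r3=0xc6
body[3] sub  r3, r1, #4 -> r3=0x35
body[4] mov  r0, #0xfb -> r0=0xfb
body[5] add  r4, r2, #48 -> r4=0xbd
body[6] sub  r2, r1, r3 -> r2=0x04
epilogue: pop r3=0x20, sp=0xa2
epilogue: pop r1=0xc8, sp=0xa3
epilogue: pop r0=0xd8, sp=0xa4
prologue pushed ['r0', 'r1', 'r3'] at ['0xa3', '0xa2', '0xa1']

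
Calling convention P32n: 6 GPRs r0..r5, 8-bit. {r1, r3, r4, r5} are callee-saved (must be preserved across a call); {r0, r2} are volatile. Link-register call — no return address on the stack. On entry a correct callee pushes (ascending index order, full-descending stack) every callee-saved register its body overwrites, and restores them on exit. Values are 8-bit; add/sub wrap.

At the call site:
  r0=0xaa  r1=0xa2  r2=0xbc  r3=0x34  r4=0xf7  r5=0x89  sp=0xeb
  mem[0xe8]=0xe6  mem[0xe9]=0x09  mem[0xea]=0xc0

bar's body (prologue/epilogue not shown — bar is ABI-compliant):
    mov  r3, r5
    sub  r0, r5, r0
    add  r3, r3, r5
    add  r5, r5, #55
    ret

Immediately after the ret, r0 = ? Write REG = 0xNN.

prologue: push r3 → mem[0xea]=0x34, sp=0xea
prologue: push r5 → mem[0xe9]=0x89, sp=0xe9
body[0] mov  r3, r5 → r3=0x89
body[1] sub  r0, r5, r0 → r0=0xdf
body[2] add  r3, r3, r5 → r3=0x12
body[3] add  r5, r5, #55 → r5=0xc0
epilogue: pop r5=0x89, sp=0xea
epilogue: pop r3=0x34, sp=0xeb
r0 is caller-saved → body value

REG = 0xdf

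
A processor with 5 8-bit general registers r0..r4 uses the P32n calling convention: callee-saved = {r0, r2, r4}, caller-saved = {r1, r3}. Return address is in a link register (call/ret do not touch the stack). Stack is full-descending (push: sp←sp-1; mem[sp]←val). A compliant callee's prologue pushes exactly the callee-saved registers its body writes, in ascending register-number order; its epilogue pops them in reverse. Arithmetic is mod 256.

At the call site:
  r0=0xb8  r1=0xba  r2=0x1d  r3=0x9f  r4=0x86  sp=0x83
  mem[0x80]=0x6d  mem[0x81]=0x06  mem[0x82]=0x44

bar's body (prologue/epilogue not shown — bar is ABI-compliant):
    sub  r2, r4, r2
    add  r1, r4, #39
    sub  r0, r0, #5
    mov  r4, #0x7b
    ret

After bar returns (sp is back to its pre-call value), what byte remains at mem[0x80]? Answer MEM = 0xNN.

prologue: push r0 -> mem[0x82]=0xb8, sp=0x82
prologue: push r2 -> mem[0x81]=0x1d, sp=0x81
prologue: push r4 -> mem[0x80]=0x86, sp=0x80
body[0] sub  r2, r4, r2 -> r2=0x69
body[1] add  r1, r4, #39 -> r1=0xad
body[2] sub  r0, r0, #5 -> r0=0xb3
body[3] mov  r4, #0x7b -> r4=0x7b
epilogue: pop r4=0x86, sp=0x81
epilogue: pop r2=0x1d, sp=0x82
epilogue: pop r0=0xb8, sp=0x83
prologue pushed ['r0', 'r2', 'r4'] at ['0x82', '0x81', '0x80']

MEM = 0x86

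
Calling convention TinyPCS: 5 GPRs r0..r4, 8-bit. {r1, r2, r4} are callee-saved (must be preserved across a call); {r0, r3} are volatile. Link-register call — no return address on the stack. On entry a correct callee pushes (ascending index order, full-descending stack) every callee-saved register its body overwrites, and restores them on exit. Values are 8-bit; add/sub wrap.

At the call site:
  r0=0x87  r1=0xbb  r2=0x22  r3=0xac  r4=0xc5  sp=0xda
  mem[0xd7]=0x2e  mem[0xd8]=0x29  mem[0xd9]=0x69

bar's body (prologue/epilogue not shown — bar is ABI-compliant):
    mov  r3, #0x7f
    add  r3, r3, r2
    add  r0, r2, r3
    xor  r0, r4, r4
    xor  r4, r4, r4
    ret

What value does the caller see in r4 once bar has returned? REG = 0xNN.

prologue: push r4 -> mem[0xd9]=0xc5, sp=0xd9
body[0] mov  r3, #0x7f -> r3=0x7f
body[1] add  r3, r3, r2 -> r3=0xa1
body[2] add  r0, r2, r3 -> r0=0xc3
body[3] xor  r0, r4, r4 -> r0=0x00
body[4] xor  r4, r4, r4 -> r4=0x00
epilogue: pop r4=0xc5, sp=0xda
r4 is callee-saved -> restored

REG = 0xc5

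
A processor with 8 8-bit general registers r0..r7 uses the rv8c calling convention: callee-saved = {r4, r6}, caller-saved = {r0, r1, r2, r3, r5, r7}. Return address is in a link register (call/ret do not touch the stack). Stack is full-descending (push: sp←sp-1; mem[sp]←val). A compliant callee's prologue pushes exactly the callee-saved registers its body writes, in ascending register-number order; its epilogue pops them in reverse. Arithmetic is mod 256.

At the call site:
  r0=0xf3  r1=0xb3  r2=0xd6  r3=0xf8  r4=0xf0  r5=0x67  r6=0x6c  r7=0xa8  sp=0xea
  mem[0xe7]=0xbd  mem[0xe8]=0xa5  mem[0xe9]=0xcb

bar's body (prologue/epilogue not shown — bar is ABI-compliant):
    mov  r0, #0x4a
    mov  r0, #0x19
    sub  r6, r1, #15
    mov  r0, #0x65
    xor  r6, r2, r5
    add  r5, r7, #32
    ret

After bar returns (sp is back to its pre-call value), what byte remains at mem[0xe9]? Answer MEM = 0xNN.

prologue: push r6 -> mem[0xe9]=0x6c, sp=0xe9
body[0] mov  r0, #0x4a -> r0=0x4a
body[1] mov  r0, #0x19 -> r0=0x19
body[2] sub  r6, r1, #15 -> r6=0xa4
body[3] mov  r0, #0x65 -> r0=0x65
body[4] xor  r6, r2, r5 -> r6=0xb1
body[5] add  r5, r7, #32 -> r5=0xc8
epilogue: pop r6=0x6c, sp=0xea
prologue pushed ['r6'] at ['0xe9']

MEM = 0x6c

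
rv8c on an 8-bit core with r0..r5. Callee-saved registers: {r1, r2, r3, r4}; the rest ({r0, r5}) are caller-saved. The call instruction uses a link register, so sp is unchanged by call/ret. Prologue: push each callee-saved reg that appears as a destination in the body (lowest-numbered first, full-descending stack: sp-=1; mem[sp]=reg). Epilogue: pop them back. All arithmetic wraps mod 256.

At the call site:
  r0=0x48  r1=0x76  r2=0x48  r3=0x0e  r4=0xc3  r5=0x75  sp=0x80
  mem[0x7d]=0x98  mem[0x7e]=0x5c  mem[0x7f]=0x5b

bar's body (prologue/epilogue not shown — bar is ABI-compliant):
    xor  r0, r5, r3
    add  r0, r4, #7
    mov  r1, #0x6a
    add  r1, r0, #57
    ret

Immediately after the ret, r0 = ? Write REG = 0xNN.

prologue: push r1 -> mem[0x7f]=0x76, sp=0x7f
body[0] xor  r0, r5, r3 -> r0=0x7b
body[1] add  r0, r4, #7 -> r0=0xca
body[2] mov  r1, #0x6a -> r1=0x6a
body[3] add  r1, r0, #57 -> r1=0x03
epilogue: pop r1=0x76, sp=0x80
r0 is caller-saved -> body value

REG = 0xca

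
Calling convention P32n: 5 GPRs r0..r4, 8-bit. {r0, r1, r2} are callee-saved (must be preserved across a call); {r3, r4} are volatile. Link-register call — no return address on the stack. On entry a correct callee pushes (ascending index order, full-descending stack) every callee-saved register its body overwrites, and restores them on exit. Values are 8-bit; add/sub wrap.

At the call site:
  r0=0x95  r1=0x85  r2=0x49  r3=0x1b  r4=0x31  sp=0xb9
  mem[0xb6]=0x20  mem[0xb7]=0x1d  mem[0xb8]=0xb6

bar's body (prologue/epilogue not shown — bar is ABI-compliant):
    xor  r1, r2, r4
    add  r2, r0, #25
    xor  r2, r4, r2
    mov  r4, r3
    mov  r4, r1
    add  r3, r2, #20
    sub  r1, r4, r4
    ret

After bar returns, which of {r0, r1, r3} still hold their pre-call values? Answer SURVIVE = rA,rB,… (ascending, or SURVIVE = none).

prologue: push r1 -> mem[0xb8]=0x85, sp=0xb8
prologue: push r2 -> mem[0xb7]=0x49, sp=0xb7
body[0] xor  r1, r2, r4 -> r1=0x78
body[1] add  r2, r0, #25 -> r2=0xae
body[2] xor  r2, r4, r2 -> r2=0x9f
body[3] mov  r4, r3 -> r4=0x1b
body[4] mov  r4, r1 -> r4=0x78
body[5] add  r3, r2, #20 -> r3=0xb3
body[6] sub  r1, r4, r4 -> r1=0x00
epilogue: pop r2=0x49, sp=0xb8
epilogue: pop r1=0x85, sp=0xb9
r0: callee-saved, written=False
r1: callee-saved, written=True
r3: caller-saved, written=True

SURVIVE = r0,r1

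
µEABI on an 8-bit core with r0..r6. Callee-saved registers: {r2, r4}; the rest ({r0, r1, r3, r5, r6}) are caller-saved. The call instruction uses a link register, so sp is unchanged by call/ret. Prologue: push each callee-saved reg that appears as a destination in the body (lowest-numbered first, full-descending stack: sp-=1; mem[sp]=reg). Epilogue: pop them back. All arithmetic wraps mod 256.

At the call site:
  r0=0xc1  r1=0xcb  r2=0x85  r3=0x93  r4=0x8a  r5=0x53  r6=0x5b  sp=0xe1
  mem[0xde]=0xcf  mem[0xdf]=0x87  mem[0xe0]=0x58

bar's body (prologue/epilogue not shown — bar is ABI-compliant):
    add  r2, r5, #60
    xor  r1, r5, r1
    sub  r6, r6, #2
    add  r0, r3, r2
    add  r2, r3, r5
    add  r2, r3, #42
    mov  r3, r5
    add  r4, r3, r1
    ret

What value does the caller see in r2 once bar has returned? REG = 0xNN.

REG = 0x85

prologue: push r2 → mem[0xe0]=0x85, sp=0xe0
prologue: push r4 → mem[0xdf]=0x8a, sp=0xdf
body[0] add  r2, r5, #60 → r2=0x8f
body[1] xor  r1, r5, r1 → r1=0x98
body[2] sub  r6, r6, #2 → r6=0x59
body[3] add  r0, r3, r2 → r0=0x22
body[4] add  r2, r3, r5 → r2=0xe6
body[5] add  r2, r3, #42 → r2=0xbd
body[6] mov  r3, r5 → r3=0x53
body[7] add  r4, r3, r1 → r4=0xeb
epilogue: pop r4=0x8a, sp=0xe0
epilogue: pop r2=0x85, sp=0xe1
r2 is callee-saved → restored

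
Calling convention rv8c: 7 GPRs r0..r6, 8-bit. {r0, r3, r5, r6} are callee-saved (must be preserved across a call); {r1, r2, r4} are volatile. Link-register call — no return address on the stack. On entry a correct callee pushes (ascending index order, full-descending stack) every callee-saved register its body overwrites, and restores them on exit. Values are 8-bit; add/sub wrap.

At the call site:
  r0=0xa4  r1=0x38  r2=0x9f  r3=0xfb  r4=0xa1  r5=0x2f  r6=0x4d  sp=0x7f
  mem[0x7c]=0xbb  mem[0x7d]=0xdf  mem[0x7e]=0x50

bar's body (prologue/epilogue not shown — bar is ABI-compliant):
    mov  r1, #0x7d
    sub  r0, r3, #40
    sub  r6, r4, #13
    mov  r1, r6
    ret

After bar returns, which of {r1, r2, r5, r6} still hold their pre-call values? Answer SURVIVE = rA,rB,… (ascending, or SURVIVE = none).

prologue: push r0 → mem[0x7e]=0xa4, sp=0x7e
prologue: push r6 → mem[0x7d]=0x4d, sp=0x7d
body[0] mov  r1, #0x7d → r1=0x7d
body[1] sub  r0, r3, #40 → r0=0xd3
body[2] sub  r6, r4, #13 → r6=0x94
body[3] mov  r1, r6 → r1=0x94
epilogue: pop r6=0x4d, sp=0x7e
epilogue: pop r0=0xa4, sp=0x7f
r1: caller-saved, written=True
r2: caller-saved, written=False
r5: callee-saved, written=False
r6: callee-saved, written=True

SURVIVE = r2,r5,r6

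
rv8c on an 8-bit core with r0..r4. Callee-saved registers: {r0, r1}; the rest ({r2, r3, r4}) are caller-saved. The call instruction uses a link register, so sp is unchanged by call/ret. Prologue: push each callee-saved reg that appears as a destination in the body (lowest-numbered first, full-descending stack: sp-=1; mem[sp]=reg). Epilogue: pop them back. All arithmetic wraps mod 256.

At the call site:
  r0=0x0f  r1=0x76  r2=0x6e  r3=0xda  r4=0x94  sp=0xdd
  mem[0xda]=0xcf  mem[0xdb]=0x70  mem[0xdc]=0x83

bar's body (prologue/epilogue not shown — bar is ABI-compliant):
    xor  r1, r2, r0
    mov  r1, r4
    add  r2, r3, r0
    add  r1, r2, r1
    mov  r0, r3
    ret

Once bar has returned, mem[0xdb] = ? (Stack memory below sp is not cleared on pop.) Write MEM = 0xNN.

MEM = 0x76

prologue: push r0 -> mem[0xdc]=0x0f, sp=0xdc
prologue: push r1 -> mem[0xdb]=0x76, sp=0xdb
body[0] xor  r1, r2, r0 -> r1=0x61
body[1] mov  r1, r4 -> r1=0x94
body[2] add  r2, r3, r0 -> r2=0xe9
body[3] add  r1, r2, r1 -> r1=0x7d
body[4] mov  r0, r3 -> r0=0xda
epilogue: pop r1=0x76, sp=0xdc
epilogue: pop r0=0x0f, sp=0xdd
prologue pushed ['r0', 'r1'] at ['0xdc', '0xdb']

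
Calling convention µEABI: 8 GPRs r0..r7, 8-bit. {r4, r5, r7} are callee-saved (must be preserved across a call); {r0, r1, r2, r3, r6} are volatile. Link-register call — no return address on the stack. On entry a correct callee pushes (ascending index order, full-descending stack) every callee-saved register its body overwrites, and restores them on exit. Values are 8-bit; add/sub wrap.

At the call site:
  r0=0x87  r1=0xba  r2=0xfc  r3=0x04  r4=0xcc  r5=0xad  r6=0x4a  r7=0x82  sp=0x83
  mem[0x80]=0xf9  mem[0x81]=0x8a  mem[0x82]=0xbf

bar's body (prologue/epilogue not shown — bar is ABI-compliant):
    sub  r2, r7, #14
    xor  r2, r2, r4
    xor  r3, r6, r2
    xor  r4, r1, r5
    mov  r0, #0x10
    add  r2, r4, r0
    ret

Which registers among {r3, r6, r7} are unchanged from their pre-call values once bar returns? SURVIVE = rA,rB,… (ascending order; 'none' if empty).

SURVIVE = r6,r7

prologue: push r4 -> mem[0x82]=0xcc, sp=0x82
body[0] sub  r2, r7, #14 -> r2=0x74
body[1] xor  r2, r2, r4 -> r2=0xb8
body[2] xor  r3, r6, r2 -> r3=0xf2
body[3] xor  r4, r1, r5 -> r4=0x17
body[4] mov  r0, #0x10 -> r0=0x10
body[5] add  r2, r4, r0 -> r2=0x27
epilogue: pop r4=0xcc, sp=0x83
r3: caller-saved, written=True
r6: caller-saved, written=False
r7: callee-saved, written=False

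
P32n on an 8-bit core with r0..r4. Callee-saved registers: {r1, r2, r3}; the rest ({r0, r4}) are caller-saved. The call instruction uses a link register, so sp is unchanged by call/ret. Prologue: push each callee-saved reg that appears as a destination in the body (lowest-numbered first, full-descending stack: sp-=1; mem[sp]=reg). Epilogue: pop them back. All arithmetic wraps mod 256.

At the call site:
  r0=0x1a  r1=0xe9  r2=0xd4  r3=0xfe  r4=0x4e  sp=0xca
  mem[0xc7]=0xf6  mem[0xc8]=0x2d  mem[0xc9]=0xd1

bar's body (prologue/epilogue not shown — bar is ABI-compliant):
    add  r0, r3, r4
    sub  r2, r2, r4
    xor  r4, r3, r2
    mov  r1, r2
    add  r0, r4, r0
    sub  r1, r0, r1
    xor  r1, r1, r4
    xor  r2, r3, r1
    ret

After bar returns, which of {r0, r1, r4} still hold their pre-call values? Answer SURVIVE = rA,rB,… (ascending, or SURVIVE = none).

SURVIVE = r1

prologue: push r1 → mem[0xc9]=0xe9, sp=0xc9
prologue: push r2 → mem[0xc8]=0xd4, sp=0xc8
body[0] add  r0, r3, r4 → r0=0x4c
body[1] sub  r2, r2, r4 → r2=0x86
body[2] xor  r4, r3, r2 → r4=0x78
body[3] mov  r1, r2 → r1=0x86
body[4] add  r0, r4, r0 → r0=0xc4
body[5] sub  r1, r0, r1 → r1=0x3e
body[6] xor  r1, r1, r4 → r1=0x46
body[7] xor  r2, r3, r1 → r2=0xb8
epilogue: pop r2=0xd4, sp=0xc9
epilogue: pop r1=0xe9, sp=0xca
r0: caller-saved, written=True
r1: callee-saved, written=True
r4: caller-saved, written=True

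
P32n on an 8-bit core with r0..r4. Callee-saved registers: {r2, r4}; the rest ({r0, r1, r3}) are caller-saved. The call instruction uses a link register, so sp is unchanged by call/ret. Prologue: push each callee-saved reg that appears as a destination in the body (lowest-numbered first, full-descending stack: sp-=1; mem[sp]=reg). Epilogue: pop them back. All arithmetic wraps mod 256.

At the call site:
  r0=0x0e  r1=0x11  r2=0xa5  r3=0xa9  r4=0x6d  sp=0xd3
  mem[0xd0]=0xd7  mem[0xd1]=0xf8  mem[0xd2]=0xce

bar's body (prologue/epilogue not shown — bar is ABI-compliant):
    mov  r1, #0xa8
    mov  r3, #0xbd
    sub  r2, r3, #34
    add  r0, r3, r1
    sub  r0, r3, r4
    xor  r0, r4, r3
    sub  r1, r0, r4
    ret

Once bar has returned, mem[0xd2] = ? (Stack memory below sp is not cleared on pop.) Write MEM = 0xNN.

MEM = 0xa5

prologue: push r2 → mem[0xd2]=0xa5, sp=0xd2
body[0] mov  r1, #0xa8 → r1=0xa8
body[1] mov  r3, #0xbd → r3=0xbd
body[2] sub  r2, r3, #34 → r2=0x9b
body[3] add  r0, r3, r1 → r0=0x65
body[4] sub  r0, r3, r4 → r0=0x50
body[5] xor  r0, r4, r3 → r0=0xd0
body[6] sub  r1, r0, r4 → r1=0x63
epilogue: pop r2=0xa5, sp=0xd3
prologue pushed ['r2'] at ['0xd2']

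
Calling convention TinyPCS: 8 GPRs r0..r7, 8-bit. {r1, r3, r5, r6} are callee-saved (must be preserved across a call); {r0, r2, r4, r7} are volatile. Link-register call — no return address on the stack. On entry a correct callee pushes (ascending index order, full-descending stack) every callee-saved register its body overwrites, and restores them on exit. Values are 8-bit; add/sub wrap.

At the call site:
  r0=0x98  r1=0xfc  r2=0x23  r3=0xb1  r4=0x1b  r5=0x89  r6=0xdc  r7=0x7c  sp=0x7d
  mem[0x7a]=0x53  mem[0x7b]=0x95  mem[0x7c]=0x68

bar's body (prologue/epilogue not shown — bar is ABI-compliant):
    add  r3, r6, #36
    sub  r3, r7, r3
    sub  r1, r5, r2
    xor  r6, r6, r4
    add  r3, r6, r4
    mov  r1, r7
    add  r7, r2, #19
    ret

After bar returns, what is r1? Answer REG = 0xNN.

prologue: push r1 -> mem[0x7c]=0xfc, sp=0x7c
prologue: push r3 -> mem[0x7b]=0xb1, sp=0x7b
prologue: push r6 -> mem[0x7a]=0xdc, sp=0x7a
body[0] add  r3, r6, #36 -> r3=0x00
body[1] sub  r3, r7, r3 -> r3=0x7c
body[2] sub  r1, r5, r2 -> r1=0x66
body[3] xor  r6, r6, r4 -> r6=0xc7
body[4] add  r3, r6, r4 -> r3=0xe2
body[5] mov  r1, r7 -> r1=0x7c
body[6] add  r7, r2, #19 -> r7=0x36
epilogue: pop r6=0xdc, sp=0x7b
epilogue: pop r3=0xb1, sp=0x7c
epilogue: pop r1=0xfc, sp=0x7d
r1 is callee-saved -> restored

REG = 0xfc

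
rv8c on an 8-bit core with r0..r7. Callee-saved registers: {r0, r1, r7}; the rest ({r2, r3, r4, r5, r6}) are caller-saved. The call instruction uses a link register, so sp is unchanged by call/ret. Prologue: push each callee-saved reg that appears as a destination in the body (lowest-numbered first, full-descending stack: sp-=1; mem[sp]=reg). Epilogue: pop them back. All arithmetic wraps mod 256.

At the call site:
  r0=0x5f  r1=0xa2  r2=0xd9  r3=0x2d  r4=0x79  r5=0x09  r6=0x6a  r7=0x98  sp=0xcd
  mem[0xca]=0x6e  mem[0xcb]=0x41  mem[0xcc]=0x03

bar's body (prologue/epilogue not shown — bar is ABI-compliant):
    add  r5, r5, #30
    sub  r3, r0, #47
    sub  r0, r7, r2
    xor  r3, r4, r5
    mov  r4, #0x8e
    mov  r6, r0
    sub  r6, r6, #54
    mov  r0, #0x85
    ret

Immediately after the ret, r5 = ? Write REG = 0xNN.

prologue: push r0 → mem[0xcc]=0x5f, sp=0xcc
body[0] add  r5, r5, #30 → r5=0x27
body[1] sub  r3, r0, #47 → r3=0x30
body[2] sub  r0, r7, r2 → r0=0xbf
body[3] xor  r3, r4, r5 → r3=0x5e
body[4] mov  r4, #0x8e → r4=0x8e
body[5] mov  r6, r0 → r6=0xbf
body[6] sub  r6, r6, #54 → r6=0x89
body[7] mov  r0, #0x85 → r0=0x85
epilogue: pop r0=0x5f, sp=0xcd
r5 is caller-saved → body value

REG = 0x27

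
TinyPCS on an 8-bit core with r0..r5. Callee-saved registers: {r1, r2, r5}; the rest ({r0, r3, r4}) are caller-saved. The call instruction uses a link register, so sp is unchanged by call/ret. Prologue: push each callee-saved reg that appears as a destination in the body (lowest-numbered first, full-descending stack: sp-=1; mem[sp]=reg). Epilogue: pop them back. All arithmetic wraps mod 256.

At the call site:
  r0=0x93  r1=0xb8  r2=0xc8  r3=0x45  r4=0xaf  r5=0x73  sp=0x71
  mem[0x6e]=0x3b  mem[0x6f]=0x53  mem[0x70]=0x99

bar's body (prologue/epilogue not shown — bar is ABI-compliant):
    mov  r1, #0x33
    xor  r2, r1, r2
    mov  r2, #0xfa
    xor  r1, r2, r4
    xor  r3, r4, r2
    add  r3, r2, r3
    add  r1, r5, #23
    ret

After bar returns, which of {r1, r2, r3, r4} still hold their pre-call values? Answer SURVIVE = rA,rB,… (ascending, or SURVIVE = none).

SURVIVE = r1,r2,r4

prologue: push r1 -> mem[0x70]=0xb8, sp=0x70
prologue: push r2 -> mem[0x6f]=0xc8, sp=0x6f
body[0] mov  r1, #0x33 -> r1=0x33
body[1] xor  r2, r1, r2 -> r2=0xfb
body[2] mov  r2, #0xfa -> r2=0xfa
body[3] xor  r1, r2, r4 -> r1=0x55
body[4] xor  r3, r4, r2 -> r3=0x55
body[5] add  r3, r2, r3 -> r3=0x4f
body[6] add  r1, r5, #23 -> r1=0x8a
epilogue: pop r2=0xc8, sp=0x70
epilogue: pop r1=0xb8, sp=0x71
r1: callee-saved, written=True
r2: callee-saved, written=True
r3: caller-saved, written=True
r4: caller-saved, written=False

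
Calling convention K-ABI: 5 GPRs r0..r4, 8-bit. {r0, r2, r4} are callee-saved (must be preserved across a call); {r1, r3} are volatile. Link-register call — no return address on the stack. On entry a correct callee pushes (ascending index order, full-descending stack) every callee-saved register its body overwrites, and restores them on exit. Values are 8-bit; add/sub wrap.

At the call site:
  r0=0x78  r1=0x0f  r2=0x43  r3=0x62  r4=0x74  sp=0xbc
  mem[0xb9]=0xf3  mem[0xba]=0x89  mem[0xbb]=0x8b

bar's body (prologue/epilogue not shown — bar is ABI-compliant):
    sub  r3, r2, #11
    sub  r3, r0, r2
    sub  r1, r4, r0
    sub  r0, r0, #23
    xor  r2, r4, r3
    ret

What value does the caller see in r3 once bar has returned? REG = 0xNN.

REG = 0x35

prologue: push r0 -> mem[0xbb]=0x78, sp=0xbb
prologue: push r2 -> mem[0xba]=0x43, sp=0xba
body[0] sub  r3, r2, #11 -> r3=0x38
body[1] sub  r3, r0, r2 -> r3=0x35
body[2] sub  r1, r4, r0 -> r1=0xfc
body[3] sub  r0, r0, #23 -> r0=0x61
body[4] xor  r2, r4, r3 -> r2=0x41
epilogue: pop r2=0x43, sp=0xbb
epilogue: pop r0=0x78, sp=0xbc
r3 is caller-saved -> body value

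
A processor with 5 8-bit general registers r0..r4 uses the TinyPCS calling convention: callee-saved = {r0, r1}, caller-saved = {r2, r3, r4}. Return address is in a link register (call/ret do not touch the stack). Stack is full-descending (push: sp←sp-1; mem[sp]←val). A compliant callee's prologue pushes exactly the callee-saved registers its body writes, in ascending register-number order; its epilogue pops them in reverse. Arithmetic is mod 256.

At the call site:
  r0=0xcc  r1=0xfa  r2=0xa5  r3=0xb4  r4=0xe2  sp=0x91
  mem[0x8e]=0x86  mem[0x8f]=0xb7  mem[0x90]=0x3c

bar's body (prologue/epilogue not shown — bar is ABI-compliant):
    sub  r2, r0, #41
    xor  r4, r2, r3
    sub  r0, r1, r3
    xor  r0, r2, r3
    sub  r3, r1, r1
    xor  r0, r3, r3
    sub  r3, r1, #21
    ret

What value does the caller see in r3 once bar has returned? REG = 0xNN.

REG = 0xe5

prologue: push r0 → mem[0x90]=0xcc, sp=0x90
body[0] sub  r2, r0, #41 → r2=0xa3
body[1] xor  r4, r2, r3 → r4=0x17
body[2] sub  r0, r1, r3 → r0=0x46
body[3] xor  r0, r2, r3 → r0=0x17
body[4] sub  r3, r1, r1 → r3=0x00
body[5] xor  r0, r3, r3 → r0=0x00
body[6] sub  r3, r1, #21 → r3=0xe5
epilogue: pop r0=0xcc, sp=0x91
r3 is caller-saved → body value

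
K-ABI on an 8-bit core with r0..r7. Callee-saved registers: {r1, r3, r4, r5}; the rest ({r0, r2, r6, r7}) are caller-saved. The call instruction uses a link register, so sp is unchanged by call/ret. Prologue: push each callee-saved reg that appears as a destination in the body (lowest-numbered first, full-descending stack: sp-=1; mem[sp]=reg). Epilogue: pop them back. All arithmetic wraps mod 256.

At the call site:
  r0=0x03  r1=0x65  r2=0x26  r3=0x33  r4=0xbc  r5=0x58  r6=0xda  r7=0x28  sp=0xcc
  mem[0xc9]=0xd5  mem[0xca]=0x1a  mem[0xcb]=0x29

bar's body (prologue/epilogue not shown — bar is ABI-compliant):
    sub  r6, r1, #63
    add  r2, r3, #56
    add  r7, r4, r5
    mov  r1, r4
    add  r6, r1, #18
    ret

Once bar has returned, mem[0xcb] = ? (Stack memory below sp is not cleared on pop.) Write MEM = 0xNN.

MEM = 0x65

prologue: push r1 → mem[0xcb]=0x65, sp=0xcb
body[0] sub  r6, r1, #63 → r6=0x26
body[1] add  r2, r3, #56 → r2=0x6b
body[2] add  r7, r4, r5 → r7=0x14
body[3] mov  r1, r4 → r1=0xbc
body[4] add  r6, r1, #18 → r6=0xce
epilogue: pop r1=0x65, sp=0xcc
prologue pushed ['r1'] at ['0xcb']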